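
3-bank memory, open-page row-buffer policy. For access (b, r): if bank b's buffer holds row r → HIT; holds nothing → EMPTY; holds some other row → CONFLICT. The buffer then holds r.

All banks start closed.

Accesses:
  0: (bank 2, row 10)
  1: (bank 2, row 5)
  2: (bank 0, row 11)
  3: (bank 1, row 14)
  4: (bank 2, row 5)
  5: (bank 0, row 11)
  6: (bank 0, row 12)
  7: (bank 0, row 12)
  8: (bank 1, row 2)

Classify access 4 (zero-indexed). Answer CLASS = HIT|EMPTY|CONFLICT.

CLASS = HIT

  [0] b2 r10: no row ⇒ E
  [1] b2 r5: had r10 ⇒ C
  [2] b0 r11: no row ⇒ E
  [3] b1 r14: no row ⇒ E
  [4] b2 r5: had r5 ⇒ H
  [5] b0 r11: had r11 ⇒ H
  [6] b0 r12: had r11 ⇒ C
  [7] b0 r12: had r12 ⇒ H
  [8] b1 r2: had r14 ⇒ C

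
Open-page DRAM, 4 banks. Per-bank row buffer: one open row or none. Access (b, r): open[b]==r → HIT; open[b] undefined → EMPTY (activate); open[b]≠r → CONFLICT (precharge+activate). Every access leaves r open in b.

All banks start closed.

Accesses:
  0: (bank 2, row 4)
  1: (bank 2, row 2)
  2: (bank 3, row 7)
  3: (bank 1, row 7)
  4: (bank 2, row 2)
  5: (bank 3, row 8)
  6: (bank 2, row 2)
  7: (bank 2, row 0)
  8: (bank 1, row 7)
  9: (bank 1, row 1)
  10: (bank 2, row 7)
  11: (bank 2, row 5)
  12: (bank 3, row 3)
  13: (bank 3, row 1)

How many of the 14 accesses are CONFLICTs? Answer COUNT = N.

COUNT = 8

  [0] b2 r4: no row ⇒ E
  [1] b2 r2: had r4 ⇒ C
  [2] b3 r7: no row ⇒ E
  [3] b1 r7: no row ⇒ E
  [4] b2 r2: had r2 ⇒ H
  [5] b3 r8: had r7 ⇒ C
  [6] b2 r2: had r2 ⇒ H
  [7] b2 r0: had r2 ⇒ C
  [8] b1 r7: had r7 ⇒ H
  [9] b1 r1: had r7 ⇒ C
  [10] b2 r7: had r0 ⇒ C
  [11] b2 r5: had r7 ⇒ C
  [12] b3 r3: had r8 ⇒ C
  [13] b3 r1: had r3 ⇒ C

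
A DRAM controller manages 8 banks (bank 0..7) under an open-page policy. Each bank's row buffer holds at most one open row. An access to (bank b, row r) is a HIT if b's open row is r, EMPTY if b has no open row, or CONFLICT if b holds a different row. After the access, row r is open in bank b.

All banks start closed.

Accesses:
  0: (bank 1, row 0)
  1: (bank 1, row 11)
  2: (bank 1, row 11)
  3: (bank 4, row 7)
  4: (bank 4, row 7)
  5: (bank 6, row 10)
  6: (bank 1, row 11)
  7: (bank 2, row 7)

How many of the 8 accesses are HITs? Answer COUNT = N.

step 0: bank1 None->0 [EMPTY]
step 1: bank1 0->11 [CONFLICT]
step 2: bank1 11->11 [HIT]
step 3: bank4 None->7 [EMPTY]
step 4: bank4 7->7 [HIT]
step 5: bank6 None->10 [EMPTY]
step 6: bank1 11->11 [HIT]
step 7: bank2 None->7 [EMPTY]

COUNT = 3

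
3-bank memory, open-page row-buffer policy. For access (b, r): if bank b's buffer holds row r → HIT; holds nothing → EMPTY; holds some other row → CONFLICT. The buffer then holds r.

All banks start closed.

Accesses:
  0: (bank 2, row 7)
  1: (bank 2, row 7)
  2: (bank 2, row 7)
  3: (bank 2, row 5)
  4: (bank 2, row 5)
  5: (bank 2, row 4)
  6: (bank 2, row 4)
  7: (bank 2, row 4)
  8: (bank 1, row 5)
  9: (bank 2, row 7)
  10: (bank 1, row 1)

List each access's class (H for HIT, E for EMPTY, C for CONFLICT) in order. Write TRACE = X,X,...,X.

TRACE = E,H,H,C,H,C,H,H,E,C,C

  [0] b2 r7: no row ⇒ E
  [1] b2 r7: had r7 ⇒ H
  [2] b2 r7: had r7 ⇒ H
  [3] b2 r5: had r7 ⇒ C
  [4] b2 r5: had r5 ⇒ H
  [5] b2 r4: had r5 ⇒ C
  [6] b2 r4: had r4 ⇒ H
  [7] b2 r4: had r4 ⇒ H
  [8] b1 r5: no row ⇒ E
  [9] b2 r7: had r4 ⇒ C
  [10] b1 r1: had r5 ⇒ C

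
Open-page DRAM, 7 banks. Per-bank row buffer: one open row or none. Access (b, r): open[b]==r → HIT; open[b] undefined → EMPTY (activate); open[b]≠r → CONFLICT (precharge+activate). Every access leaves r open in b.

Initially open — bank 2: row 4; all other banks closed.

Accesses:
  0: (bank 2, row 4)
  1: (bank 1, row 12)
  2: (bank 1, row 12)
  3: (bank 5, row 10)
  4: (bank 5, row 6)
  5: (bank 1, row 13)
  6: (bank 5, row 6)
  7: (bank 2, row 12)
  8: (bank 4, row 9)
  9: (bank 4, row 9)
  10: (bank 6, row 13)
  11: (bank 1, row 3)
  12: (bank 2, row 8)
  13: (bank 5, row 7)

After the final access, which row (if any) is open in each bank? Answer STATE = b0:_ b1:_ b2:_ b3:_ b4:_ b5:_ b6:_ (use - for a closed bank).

STATE = b0:- b1:3 b2:8 b3:- b4:9 b5:7 b6:13

#0 (2,4) H  (was 4)
#1 (1,12) E
#2 (1,12) H  (was 12)
#3 (5,10) E
#4 (5,6) C  (was 10)
#5 (1,13) C  (was 12)
#6 (5,6) H  (was 6)
#7 (2,12) C  (was 4)
#8 (4,9) E
#9 (4,9) H  (was 9)
#10 (6,13) E
#11 (1,3) C  (was 13)
#12 (2,8) C  (was 12)
#13 (5,7) C  (was 6)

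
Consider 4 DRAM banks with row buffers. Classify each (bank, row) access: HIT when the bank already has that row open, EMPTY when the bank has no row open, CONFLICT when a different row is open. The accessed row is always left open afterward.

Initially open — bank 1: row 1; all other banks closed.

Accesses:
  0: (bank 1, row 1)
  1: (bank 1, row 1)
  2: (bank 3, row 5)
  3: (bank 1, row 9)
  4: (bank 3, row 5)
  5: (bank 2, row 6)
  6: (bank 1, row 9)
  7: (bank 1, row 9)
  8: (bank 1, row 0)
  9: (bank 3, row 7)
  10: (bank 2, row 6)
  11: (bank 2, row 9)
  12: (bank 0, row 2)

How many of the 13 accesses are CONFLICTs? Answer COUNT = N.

COUNT = 4

  [0] b1 r1: had r1 ⇒ H
  [1] b1 r1: had r1 ⇒ H
  [2] b3 r5: no row ⇒ E
  [3] b1 r9: had r1 ⇒ C
  [4] b3 r5: had r5 ⇒ H
  [5] b2 r6: no row ⇒ E
  [6] b1 r9: had r9 ⇒ H
  [7] b1 r9: had r9 ⇒ H
  [8] b1 r0: had r9 ⇒ C
  [9] b3 r7: had r5 ⇒ C
  [10] b2 r6: had r6 ⇒ H
  [11] b2 r9: had r6 ⇒ C
  [12] b0 r2: no row ⇒ E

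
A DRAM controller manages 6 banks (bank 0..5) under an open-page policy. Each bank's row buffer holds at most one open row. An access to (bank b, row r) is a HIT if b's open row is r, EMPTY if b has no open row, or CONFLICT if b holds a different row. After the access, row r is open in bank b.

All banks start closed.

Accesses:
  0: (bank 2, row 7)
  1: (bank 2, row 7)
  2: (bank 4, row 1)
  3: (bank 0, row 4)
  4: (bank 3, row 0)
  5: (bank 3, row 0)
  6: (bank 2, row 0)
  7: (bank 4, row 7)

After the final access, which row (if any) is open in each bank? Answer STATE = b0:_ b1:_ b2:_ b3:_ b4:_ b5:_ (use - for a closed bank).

STATE = b0:4 b1:- b2:0 b3:0 b4:7 b5:-

#0 (2,7) E
#1 (2,7) H  (was 7)
#2 (4,1) E
#3 (0,4) E
#4 (3,0) E
#5 (3,0) H  (was 0)
#6 (2,0) C  (was 7)
#7 (4,7) C  (was 1)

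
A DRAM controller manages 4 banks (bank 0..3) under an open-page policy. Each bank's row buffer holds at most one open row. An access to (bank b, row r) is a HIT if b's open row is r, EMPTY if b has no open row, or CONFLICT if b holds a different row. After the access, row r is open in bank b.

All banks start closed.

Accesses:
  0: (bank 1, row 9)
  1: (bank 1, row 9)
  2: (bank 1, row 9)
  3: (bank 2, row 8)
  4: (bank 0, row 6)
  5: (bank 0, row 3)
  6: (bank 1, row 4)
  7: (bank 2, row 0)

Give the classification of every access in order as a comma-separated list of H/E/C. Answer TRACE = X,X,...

  [0] b1 r9: no row ⇒ E
  [1] b1 r9: had r9 ⇒ H
  [2] b1 r9: had r9 ⇒ H
  [3] b2 r8: no row ⇒ E
  [4] b0 r6: no row ⇒ E
  [5] b0 r3: had r6 ⇒ C
  [6] b1 r4: had r9 ⇒ C
  [7] b2 r0: had r8 ⇒ C

TRACE = E,H,H,E,E,C,C,C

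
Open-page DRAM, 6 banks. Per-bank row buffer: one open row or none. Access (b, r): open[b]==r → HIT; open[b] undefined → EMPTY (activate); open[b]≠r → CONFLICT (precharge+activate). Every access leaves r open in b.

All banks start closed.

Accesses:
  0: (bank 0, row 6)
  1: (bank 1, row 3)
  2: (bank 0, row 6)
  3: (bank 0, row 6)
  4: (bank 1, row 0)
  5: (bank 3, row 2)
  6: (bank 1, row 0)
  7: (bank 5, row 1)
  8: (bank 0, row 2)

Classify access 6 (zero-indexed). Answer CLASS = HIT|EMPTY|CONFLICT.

CLASS = HIT

0: bank 0 row 6 — prev None → EMPTY
1: bank 1 row 3 — prev None → EMPTY
2: bank 0 row 6 — prev 6 → HIT
3: bank 0 row 6 — prev 6 → HIT
4: bank 1 row 0 — prev 3 → CONFLICT
5: bank 3 row 2 — prev None → EMPTY
6: bank 1 row 0 — prev 0 → HIT
7: bank 5 row 1 — prev None → EMPTY
8: bank 0 row 2 — prev 6 → CONFLICT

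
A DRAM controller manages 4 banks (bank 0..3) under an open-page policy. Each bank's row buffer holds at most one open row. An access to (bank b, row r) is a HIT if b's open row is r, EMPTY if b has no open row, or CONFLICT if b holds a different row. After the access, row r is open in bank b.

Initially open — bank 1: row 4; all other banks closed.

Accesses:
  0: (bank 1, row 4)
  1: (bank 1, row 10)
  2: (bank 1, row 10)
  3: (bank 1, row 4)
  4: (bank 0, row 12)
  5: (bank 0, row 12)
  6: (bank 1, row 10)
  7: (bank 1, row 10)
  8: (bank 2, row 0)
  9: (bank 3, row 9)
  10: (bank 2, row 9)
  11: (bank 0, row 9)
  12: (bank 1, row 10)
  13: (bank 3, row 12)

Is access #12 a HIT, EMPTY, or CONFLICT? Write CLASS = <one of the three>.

step 0: bank1 4->4 [HIT]
step 1: bank1 4->10 [CONFLICT]
step 2: bank1 10->10 [HIT]
step 3: bank1 10->4 [CONFLICT]
step 4: bank0 None->12 [EMPTY]
step 5: bank0 12->12 [HIT]
step 6: bank1 4->10 [CONFLICT]
step 7: bank1 10->10 [HIT]
step 8: bank2 None->0 [EMPTY]
step 9: bank3 None->9 [EMPTY]
step 10: bank2 0->9 [CONFLICT]
step 11: bank0 12->9 [CONFLICT]
step 12: bank1 10->10 [HIT]
step 13: bank3 9->12 [CONFLICT]

CLASS = HIT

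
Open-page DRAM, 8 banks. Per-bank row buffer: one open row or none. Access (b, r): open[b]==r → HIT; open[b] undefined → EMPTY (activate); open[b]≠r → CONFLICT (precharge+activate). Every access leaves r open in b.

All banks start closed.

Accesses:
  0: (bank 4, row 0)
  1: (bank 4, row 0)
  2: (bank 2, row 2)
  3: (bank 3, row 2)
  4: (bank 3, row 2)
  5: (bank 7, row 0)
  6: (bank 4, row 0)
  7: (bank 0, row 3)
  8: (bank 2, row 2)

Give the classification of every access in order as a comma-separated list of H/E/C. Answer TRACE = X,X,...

TRACE = E,H,E,E,H,E,H,E,H

  [0] b4 r0: no row ⇒ E
  [1] b4 r0: had r0 ⇒ H
  [2] b2 r2: no row ⇒ E
  [3] b3 r2: no row ⇒ E
  [4] b3 r2: had r2 ⇒ H
  [5] b7 r0: no row ⇒ E
  [6] b4 r0: had r0 ⇒ H
  [7] b0 r3: no row ⇒ E
  [8] b2 r2: had r2 ⇒ H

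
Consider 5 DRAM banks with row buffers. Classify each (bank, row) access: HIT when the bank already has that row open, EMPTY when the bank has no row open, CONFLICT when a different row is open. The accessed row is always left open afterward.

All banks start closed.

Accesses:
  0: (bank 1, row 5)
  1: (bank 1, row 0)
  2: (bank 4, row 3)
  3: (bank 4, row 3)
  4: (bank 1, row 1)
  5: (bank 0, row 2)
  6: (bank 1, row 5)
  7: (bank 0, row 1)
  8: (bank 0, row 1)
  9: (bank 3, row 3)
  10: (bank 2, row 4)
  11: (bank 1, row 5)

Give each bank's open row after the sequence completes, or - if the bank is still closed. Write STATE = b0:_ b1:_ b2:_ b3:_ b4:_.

STATE = b0:1 b1:5 b2:4 b3:3 b4:3

0: bank 1 row 5 — prev None → EMPTY
1: bank 1 row 0 — prev 5 → CONFLICT
2: bank 4 row 3 — prev None → EMPTY
3: bank 4 row 3 — prev 3 → HIT
4: bank 1 row 1 — prev 0 → CONFLICT
5: bank 0 row 2 — prev None → EMPTY
6: bank 1 row 5 — prev 1 → CONFLICT
7: bank 0 row 1 — prev 2 → CONFLICT
8: bank 0 row 1 — prev 1 → HIT
9: bank 3 row 3 — prev None → EMPTY
10: bank 2 row 4 — prev None → EMPTY
11: bank 1 row 5 — prev 5 → HIT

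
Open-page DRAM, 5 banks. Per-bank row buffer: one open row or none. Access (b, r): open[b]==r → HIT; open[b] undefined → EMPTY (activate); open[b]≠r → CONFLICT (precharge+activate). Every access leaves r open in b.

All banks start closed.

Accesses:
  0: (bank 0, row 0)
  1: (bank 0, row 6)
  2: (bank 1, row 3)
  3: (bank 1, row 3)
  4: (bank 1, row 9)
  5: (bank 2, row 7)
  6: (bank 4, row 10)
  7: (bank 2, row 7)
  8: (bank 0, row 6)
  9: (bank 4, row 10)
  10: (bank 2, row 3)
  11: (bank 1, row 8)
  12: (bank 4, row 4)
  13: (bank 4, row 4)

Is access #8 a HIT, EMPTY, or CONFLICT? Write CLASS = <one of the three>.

CLASS = HIT

0: bank 0 row 0 — prev None → EMPTY
1: bank 0 row 6 — prev 0 → CONFLICT
2: bank 1 row 3 — prev None → EMPTY
3: bank 1 row 3 — prev 3 → HIT
4: bank 1 row 9 — prev 3 → CONFLICT
5: bank 2 row 7 — prev None → EMPTY
6: bank 4 row 10 — prev None → EMPTY
7: bank 2 row 7 — prev 7 → HIT
8: bank 0 row 6 — prev 6 → HIT
9: bank 4 row 10 — prev 10 → HIT
10: bank 2 row 3 — prev 7 → CONFLICT
11: bank 1 row 8 — prev 9 → CONFLICT
12: bank 4 row 4 — prev 10 → CONFLICT
13: bank 4 row 4 — prev 4 → HIT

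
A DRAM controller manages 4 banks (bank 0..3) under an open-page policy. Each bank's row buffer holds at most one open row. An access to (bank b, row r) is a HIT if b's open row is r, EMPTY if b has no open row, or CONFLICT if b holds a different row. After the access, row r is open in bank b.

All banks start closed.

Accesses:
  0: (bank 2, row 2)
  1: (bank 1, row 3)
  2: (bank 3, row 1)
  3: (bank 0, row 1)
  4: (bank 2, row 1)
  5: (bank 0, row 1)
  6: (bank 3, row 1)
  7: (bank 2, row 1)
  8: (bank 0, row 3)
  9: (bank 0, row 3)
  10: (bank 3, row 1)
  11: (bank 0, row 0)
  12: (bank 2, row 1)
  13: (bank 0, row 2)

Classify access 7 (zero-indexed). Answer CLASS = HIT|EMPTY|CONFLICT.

CLASS = HIT

step 0: bank2 None->2 [EMPTY]
step 1: bank1 None->3 [EMPTY]
step 2: bank3 None->1 [EMPTY]
step 3: bank0 None->1 [EMPTY]
step 4: bank2 2->1 [CONFLICT]
step 5: bank0 1->1 [HIT]
step 6: bank3 1->1 [HIT]
step 7: bank2 1->1 [HIT]
step 8: bank0 1->3 [CONFLICT]
step 9: bank0 3->3 [HIT]
step 10: bank3 1->1 [HIT]
step 11: bank0 3->0 [CONFLICT]
step 12: bank2 1->1 [HIT]
step 13: bank0 0->2 [CONFLICT]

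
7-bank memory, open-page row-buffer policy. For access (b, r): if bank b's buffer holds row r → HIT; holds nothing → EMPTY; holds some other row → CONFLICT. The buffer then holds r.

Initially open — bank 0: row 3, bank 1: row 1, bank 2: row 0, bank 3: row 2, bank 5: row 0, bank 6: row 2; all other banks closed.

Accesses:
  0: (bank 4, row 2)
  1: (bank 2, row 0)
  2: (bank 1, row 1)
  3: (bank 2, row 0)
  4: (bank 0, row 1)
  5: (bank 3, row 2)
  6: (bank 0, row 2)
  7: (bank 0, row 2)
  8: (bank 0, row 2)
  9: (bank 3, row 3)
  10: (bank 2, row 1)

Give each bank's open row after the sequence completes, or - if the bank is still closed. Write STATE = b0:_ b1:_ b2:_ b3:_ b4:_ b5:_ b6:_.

#0 (4,2) E
#1 (2,0) H  (was 0)
#2 (1,1) H  (was 1)
#3 (2,0) H  (was 0)
#4 (0,1) C  (was 3)
#5 (3,2) H  (was 2)
#6 (0,2) C  (was 1)
#7 (0,2) H  (was 2)
#8 (0,2) H  (was 2)
#9 (3,3) C  (was 2)
#10 (2,1) C  (was 0)

STATE = b0:2 b1:1 b2:1 b3:3 b4:2 b5:0 b6:2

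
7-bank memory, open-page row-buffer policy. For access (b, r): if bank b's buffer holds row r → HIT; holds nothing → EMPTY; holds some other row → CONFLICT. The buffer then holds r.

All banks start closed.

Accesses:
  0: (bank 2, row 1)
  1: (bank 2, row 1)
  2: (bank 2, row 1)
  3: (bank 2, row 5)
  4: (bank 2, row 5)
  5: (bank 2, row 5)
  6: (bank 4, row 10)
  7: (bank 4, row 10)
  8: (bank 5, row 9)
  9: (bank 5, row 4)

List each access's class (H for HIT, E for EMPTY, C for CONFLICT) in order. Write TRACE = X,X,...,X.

TRACE = E,H,H,C,H,H,E,H,E,C

#0 (2,1) E
#1 (2,1) H  (was 1)
#2 (2,1) H  (was 1)
#3 (2,5) C  (was 1)
#4 (2,5) H  (was 5)
#5 (2,5) H  (was 5)
#6 (4,10) E
#7 (4,10) H  (was 10)
#8 (5,9) E
#9 (5,4) C  (was 9)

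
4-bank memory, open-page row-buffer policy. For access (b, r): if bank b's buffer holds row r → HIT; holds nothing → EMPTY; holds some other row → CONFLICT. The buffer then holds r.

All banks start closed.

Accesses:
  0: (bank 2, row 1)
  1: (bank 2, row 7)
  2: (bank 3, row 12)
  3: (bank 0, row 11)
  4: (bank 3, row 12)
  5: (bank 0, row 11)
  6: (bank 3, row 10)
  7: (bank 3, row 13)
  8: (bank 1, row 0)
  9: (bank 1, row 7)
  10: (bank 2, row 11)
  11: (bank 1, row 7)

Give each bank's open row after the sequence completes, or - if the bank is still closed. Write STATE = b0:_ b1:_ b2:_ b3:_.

STATE = b0:11 b1:7 b2:11 b3:13

  [0] b2 r1: no row ⇒ E
  [1] b2 r7: had r1 ⇒ C
  [2] b3 r12: no row ⇒ E
  [3] b0 r11: no row ⇒ E
  [4] b3 r12: had r12 ⇒ H
  [5] b0 r11: had r11 ⇒ H
  [6] b3 r10: had r12 ⇒ C
  [7] b3 r13: had r10 ⇒ C
  [8] b1 r0: no row ⇒ E
  [9] b1 r7: had r0 ⇒ C
  [10] b2 r11: had r7 ⇒ C
  [11] b1 r7: had r7 ⇒ H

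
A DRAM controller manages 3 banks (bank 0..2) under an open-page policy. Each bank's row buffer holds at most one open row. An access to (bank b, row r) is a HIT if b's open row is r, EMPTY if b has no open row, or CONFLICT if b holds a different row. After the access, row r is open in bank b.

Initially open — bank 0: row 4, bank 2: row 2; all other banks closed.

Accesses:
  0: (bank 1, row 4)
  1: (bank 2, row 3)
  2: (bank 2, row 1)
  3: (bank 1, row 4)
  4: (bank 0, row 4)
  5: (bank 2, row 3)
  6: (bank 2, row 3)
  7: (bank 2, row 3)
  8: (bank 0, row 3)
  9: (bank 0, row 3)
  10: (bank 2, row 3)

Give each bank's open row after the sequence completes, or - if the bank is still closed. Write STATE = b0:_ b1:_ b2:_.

STATE = b0:3 b1:4 b2:3

#0 (1,4) E
#1 (2,3) C  (was 2)
#2 (2,1) C  (was 3)
#3 (1,4) H  (was 4)
#4 (0,4) H  (was 4)
#5 (2,3) C  (was 1)
#6 (2,3) H  (was 3)
#7 (2,3) H  (was 3)
#8 (0,3) C  (was 4)
#9 (0,3) H  (was 3)
#10 (2,3) H  (was 3)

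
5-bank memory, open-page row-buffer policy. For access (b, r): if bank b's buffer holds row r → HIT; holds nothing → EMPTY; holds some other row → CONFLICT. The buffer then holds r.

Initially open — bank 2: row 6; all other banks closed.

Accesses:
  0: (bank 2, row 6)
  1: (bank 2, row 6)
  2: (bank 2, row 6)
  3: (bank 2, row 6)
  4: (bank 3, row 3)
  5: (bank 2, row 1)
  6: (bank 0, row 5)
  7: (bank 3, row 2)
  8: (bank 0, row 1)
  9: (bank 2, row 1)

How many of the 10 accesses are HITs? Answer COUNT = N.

step 0: bank2 6->6 [HIT]
step 1: bank2 6->6 [HIT]
step 2: bank2 6->6 [HIT]
step 3: bank2 6->6 [HIT]
step 4: bank3 None->3 [EMPTY]
step 5: bank2 6->1 [CONFLICT]
step 6: bank0 None->5 [EMPTY]
step 7: bank3 3->2 [CONFLICT]
step 8: bank0 5->1 [CONFLICT]
step 9: bank2 1->1 [HIT]

COUNT = 5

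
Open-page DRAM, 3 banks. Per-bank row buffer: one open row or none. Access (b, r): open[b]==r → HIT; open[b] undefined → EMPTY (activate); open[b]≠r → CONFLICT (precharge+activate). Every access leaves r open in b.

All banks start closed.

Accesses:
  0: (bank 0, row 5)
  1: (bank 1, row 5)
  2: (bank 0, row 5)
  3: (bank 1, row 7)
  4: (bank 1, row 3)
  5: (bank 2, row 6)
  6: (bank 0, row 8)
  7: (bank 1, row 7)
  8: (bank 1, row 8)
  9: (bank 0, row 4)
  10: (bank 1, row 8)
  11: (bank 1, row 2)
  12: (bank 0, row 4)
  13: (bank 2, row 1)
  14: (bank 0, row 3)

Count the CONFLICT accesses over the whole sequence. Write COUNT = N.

step 0: bank0 None->5 [EMPTY]
step 1: bank1 None->5 [EMPTY]
step 2: bank0 5->5 [HIT]
step 3: bank1 5->7 [CONFLICT]
step 4: bank1 7->3 [CONFLICT]
step 5: bank2 None->6 [EMPTY]
step 6: bank0 5->8 [CONFLICT]
step 7: bank1 3->7 [CONFLICT]
step 8: bank1 7->8 [CONFLICT]
step 9: bank0 8->4 [CONFLICT]
step 10: bank1 8->8 [HIT]
step 11: bank1 8->2 [CONFLICT]
step 12: bank0 4->4 [HIT]
step 13: bank2 6->1 [CONFLICT]
step 14: bank0 4->3 [CONFLICT]

COUNT = 9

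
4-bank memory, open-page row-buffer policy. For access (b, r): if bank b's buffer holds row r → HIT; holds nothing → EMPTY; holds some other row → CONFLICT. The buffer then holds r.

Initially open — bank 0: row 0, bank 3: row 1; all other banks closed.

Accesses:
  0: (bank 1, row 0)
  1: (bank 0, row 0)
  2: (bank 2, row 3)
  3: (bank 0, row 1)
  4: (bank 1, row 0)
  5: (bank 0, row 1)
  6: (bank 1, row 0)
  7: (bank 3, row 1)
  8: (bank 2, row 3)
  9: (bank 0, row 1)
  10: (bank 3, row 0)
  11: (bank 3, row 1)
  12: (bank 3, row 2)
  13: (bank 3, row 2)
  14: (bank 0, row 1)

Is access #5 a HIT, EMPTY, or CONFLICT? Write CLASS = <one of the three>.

step 0: bank1 None->0 [EMPTY]
step 1: bank0 0->0 [HIT]
step 2: bank2 None->3 [EMPTY]
step 3: bank0 0->1 [CONFLICT]
step 4: bank1 0->0 [HIT]
step 5: bank0 1->1 [HIT]
step 6: bank1 0->0 [HIT]
step 7: bank3 1->1 [HIT]
step 8: bank2 3->3 [HIT]
step 9: bank0 1->1 [HIT]
step 10: bank3 1->0 [CONFLICT]
step 11: bank3 0->1 [CONFLICT]
step 12: bank3 1->2 [CONFLICT]
step 13: bank3 2->2 [HIT]
step 14: bank0 1->1 [HIT]

CLASS = HIT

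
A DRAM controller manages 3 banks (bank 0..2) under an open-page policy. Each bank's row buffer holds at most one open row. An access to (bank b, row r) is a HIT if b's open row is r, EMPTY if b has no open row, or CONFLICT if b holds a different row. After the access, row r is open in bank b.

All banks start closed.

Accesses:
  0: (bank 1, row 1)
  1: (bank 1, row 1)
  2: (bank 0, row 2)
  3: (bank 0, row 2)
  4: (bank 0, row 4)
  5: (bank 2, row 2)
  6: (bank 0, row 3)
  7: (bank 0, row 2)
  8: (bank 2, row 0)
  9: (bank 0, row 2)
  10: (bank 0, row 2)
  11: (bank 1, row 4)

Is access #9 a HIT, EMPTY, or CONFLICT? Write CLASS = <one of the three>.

CLASS = HIT

step 0: bank1 None->1 [EMPTY]
step 1: bank1 1->1 [HIT]
step 2: bank0 None->2 [EMPTY]
step 3: bank0 2->2 [HIT]
step 4: bank0 2->4 [CONFLICT]
step 5: bank2 None->2 [EMPTY]
step 6: bank0 4->3 [CONFLICT]
step 7: bank0 3->2 [CONFLICT]
step 8: bank2 2->0 [CONFLICT]
step 9: bank0 2->2 [HIT]
step 10: bank0 2->2 [HIT]
step 11: bank1 1->4 [CONFLICT]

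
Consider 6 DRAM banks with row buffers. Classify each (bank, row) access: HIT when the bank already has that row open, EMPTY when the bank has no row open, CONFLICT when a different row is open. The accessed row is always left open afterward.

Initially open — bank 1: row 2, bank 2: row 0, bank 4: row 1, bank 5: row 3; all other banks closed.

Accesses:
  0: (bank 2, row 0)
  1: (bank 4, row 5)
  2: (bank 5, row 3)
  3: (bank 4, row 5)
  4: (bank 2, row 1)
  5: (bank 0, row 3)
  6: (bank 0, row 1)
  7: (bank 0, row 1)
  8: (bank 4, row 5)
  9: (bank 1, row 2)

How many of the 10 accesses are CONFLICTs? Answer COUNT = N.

0: bank 2 row 0 — prev 0 → HIT
1: bank 4 row 5 — prev 1 → CONFLICT
2: bank 5 row 3 — prev 3 → HIT
3: bank 4 row 5 — prev 5 → HIT
4: bank 2 row 1 — prev 0 → CONFLICT
5: bank 0 row 3 — prev None → EMPTY
6: bank 0 row 1 — prev 3 → CONFLICT
7: bank 0 row 1 — prev 1 → HIT
8: bank 4 row 5 — prev 5 → HIT
9: bank 1 row 2 — prev 2 → HIT

COUNT = 3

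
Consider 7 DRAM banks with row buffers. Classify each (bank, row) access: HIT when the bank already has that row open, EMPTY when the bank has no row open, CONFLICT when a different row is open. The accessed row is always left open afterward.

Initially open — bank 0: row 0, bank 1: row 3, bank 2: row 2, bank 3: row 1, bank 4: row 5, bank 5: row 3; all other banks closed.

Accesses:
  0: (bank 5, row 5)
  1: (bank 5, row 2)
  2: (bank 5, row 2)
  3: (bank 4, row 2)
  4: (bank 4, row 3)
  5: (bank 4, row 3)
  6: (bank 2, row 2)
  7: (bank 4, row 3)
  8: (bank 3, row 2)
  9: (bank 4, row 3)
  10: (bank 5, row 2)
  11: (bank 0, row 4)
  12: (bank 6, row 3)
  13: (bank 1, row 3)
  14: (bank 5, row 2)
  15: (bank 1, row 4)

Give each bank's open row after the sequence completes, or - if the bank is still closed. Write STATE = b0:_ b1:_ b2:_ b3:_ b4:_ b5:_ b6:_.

#0 (5,5) C  (was 3)
#1 (5,2) C  (was 5)
#2 (5,2) H  (was 2)
#3 (4,2) C  (was 5)
#4 (4,3) C  (was 2)
#5 (4,3) H  (was 3)
#6 (2,2) H  (was 2)
#7 (4,3) H  (was 3)
#8 (3,2) C  (was 1)
#9 (4,3) H  (was 3)
#10 (5,2) H  (was 2)
#11 (0,4) C  (was 0)
#12 (6,3) E
#13 (1,3) H  (was 3)
#14 (5,2) H  (was 2)
#15 (1,4) C  (was 3)

STATE = b0:4 b1:4 b2:2 b3:2 b4:3 b5:2 b6:3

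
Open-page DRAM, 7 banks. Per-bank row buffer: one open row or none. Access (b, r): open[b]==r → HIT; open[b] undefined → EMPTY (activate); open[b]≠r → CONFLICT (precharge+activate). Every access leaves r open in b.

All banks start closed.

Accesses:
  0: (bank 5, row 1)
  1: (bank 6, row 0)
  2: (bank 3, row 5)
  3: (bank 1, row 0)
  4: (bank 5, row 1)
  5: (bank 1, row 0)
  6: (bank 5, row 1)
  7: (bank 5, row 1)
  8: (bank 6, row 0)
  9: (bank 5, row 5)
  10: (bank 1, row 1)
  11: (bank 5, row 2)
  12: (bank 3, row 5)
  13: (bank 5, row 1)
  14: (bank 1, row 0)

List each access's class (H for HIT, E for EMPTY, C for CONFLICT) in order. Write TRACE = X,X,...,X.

TRACE = E,E,E,E,H,H,H,H,H,C,C,C,H,C,C

step 0: bank5 None->1 [EMPTY]
step 1: bank6 None->0 [EMPTY]
step 2: bank3 None->5 [EMPTY]
step 3: bank1 None->0 [EMPTY]
step 4: bank5 1->1 [HIT]
step 5: bank1 0->0 [HIT]
step 6: bank5 1->1 [HIT]
step 7: bank5 1->1 [HIT]
step 8: bank6 0->0 [HIT]
step 9: bank5 1->5 [CONFLICT]
step 10: bank1 0->1 [CONFLICT]
step 11: bank5 5->2 [CONFLICT]
step 12: bank3 5->5 [HIT]
step 13: bank5 2->1 [CONFLICT]
step 14: bank1 1->0 [CONFLICT]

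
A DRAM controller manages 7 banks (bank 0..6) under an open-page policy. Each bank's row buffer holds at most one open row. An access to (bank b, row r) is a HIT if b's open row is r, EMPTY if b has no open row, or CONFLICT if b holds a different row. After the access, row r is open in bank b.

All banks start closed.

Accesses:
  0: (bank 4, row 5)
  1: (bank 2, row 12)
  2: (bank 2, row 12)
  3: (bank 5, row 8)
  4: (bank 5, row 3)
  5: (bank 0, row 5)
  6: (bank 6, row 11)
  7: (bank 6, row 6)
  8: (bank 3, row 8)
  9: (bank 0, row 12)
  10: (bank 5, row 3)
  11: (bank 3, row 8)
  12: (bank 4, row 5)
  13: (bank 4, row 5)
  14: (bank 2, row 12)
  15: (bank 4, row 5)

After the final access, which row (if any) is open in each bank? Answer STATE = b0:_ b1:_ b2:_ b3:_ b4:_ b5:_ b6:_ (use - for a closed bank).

step 0: bank4 None->5 [EMPTY]
step 1: bank2 None->12 [EMPTY]
step 2: bank2 12->12 [HIT]
step 3: bank5 None->8 [EMPTY]
step 4: bank5 8->3 [CONFLICT]
step 5: bank0 None->5 [EMPTY]
step 6: bank6 None->11 [EMPTY]
step 7: bank6 11->6 [CONFLICT]
step 8: bank3 None->8 [EMPTY]
step 9: bank0 5->12 [CONFLICT]
step 10: bank5 3->3 [HIT]
step 11: bank3 8->8 [HIT]
step 12: bank4 5->5 [HIT]
step 13: bank4 5->5 [HIT]
step 14: bank2 12->12 [HIT]
step 15: bank4 5->5 [HIT]

STATE = b0:12 b1:- b2:12 b3:8 b4:5 b5:3 b6:6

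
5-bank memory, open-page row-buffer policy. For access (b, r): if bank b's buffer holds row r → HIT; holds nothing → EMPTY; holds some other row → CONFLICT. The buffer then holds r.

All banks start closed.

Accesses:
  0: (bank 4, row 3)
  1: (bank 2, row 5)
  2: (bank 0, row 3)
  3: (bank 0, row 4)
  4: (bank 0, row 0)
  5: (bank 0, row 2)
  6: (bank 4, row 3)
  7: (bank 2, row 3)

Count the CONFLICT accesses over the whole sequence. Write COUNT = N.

step 0: bank4 None->3 [EMPTY]
step 1: bank2 None->5 [EMPTY]
step 2: bank0 None->3 [EMPTY]
step 3: bank0 3->4 [CONFLICT]
step 4: bank0 4->0 [CONFLICT]
step 5: bank0 0->2 [CONFLICT]
step 6: bank4 3->3 [HIT]
step 7: bank2 5->3 [CONFLICT]

COUNT = 4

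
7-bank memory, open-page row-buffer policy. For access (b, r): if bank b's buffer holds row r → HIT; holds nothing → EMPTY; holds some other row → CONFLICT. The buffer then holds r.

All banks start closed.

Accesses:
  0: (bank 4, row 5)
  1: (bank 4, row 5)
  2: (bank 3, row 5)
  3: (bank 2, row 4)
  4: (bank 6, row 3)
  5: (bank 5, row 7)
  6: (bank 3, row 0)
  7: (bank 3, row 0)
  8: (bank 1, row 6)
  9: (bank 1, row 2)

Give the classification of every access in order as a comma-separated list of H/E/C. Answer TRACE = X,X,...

TRACE = E,H,E,E,E,E,C,H,E,C

step 0: bank4 None->5 [EMPTY]
step 1: bank4 5->5 [HIT]
step 2: bank3 None->5 [EMPTY]
step 3: bank2 None->4 [EMPTY]
step 4: bank6 None->3 [EMPTY]
step 5: bank5 None->7 [EMPTY]
step 6: bank3 5->0 [CONFLICT]
step 7: bank3 0->0 [HIT]
step 8: bank1 None->6 [EMPTY]
step 9: bank1 6->2 [CONFLICT]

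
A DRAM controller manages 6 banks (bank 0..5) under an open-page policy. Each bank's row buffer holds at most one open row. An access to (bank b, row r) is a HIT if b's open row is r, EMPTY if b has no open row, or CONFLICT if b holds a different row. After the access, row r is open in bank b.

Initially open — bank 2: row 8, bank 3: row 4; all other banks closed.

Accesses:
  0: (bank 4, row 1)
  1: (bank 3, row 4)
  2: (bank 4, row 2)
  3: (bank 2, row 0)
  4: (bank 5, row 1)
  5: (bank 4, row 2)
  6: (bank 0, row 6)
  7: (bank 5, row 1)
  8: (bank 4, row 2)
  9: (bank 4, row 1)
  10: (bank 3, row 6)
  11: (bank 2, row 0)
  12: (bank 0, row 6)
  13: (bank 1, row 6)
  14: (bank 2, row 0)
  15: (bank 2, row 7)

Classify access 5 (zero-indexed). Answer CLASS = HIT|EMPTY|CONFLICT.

0: bank 4 row 1 — prev None → EMPTY
1: bank 3 row 4 — prev 4 → HIT
2: bank 4 row 2 — prev 1 → CONFLICT
3: bank 2 row 0 — prev 8 → CONFLICT
4: bank 5 row 1 — prev None → EMPTY
5: bank 4 row 2 — prev 2 → HIT
6: bank 0 row 6 — prev None → EMPTY
7: bank 5 row 1 — prev 1 → HIT
8: bank 4 row 2 — prev 2 → HIT
9: bank 4 row 1 — prev 2 → CONFLICT
10: bank 3 row 6 — prev 4 → CONFLICT
11: bank 2 row 0 — prev 0 → HIT
12: bank 0 row 6 — prev 6 → HIT
13: bank 1 row 6 — prev None → EMPTY
14: bank 2 row 0 — prev 0 → HIT
15: bank 2 row 7 — prev 0 → CONFLICT

CLASS = HIT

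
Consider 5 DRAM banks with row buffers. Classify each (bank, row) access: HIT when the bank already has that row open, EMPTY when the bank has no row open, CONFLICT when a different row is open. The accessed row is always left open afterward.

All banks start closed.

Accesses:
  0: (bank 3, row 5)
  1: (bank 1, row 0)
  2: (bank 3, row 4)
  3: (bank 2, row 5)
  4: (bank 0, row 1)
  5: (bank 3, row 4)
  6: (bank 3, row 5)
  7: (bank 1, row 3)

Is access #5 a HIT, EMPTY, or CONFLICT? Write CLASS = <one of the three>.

#0 (3,5) E
#1 (1,0) E
#2 (3,4) C  (was 5)
#3 (2,5) E
#4 (0,1) E
#5 (3,4) H  (was 4)
#6 (3,5) C  (was 4)
#7 (1,3) C  (was 0)

CLASS = HIT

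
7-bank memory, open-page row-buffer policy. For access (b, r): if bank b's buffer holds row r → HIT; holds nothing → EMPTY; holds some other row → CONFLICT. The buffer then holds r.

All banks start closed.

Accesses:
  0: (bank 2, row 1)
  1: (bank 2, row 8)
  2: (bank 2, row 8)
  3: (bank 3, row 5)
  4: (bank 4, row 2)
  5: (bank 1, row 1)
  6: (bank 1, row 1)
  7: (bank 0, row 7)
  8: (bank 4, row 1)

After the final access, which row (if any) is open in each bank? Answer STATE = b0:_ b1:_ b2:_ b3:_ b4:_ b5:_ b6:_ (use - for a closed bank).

  [0] b2 r1: no row ⇒ E
  [1] b2 r8: had r1 ⇒ C
  [2] b2 r8: had r8 ⇒ H
  [3] b3 r5: no row ⇒ E
  [4] b4 r2: no row ⇒ E
  [5] b1 r1: no row ⇒ E
  [6] b1 r1: had r1 ⇒ H
  [7] b0 r7: no row ⇒ E
  [8] b4 r1: had r2 ⇒ C

STATE = b0:7 b1:1 b2:8 b3:5 b4:1 b5:- b6:-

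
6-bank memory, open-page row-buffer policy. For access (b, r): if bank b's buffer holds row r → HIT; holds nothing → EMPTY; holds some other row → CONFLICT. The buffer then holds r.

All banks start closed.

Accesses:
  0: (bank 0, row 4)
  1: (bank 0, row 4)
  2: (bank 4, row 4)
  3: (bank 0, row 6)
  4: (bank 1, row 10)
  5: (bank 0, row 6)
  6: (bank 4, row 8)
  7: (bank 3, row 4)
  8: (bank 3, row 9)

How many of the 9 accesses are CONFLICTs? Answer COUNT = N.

0: bank 0 row 4 — prev None → EMPTY
1: bank 0 row 4 — prev 4 → HIT
2: bank 4 row 4 — prev None → EMPTY
3: bank 0 row 6 — prev 4 → CONFLICT
4: bank 1 row 10 — prev None → EMPTY
5: bank 0 row 6 — prev 6 → HIT
6: bank 4 row 8 — prev 4 → CONFLICT
7: bank 3 row 4 — prev None → EMPTY
8: bank 3 row 9 — prev 4 → CONFLICT

COUNT = 3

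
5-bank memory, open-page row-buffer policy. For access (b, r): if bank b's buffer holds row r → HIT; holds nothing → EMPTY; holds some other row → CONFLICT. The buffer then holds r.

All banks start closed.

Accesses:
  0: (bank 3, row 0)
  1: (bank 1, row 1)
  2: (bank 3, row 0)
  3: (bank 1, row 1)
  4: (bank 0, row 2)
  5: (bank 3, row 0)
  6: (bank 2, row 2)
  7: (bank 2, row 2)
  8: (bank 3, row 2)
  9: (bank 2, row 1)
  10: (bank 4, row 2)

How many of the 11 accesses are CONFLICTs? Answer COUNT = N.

#0 (3,0) E
#1 (1,1) E
#2 (3,0) H  (was 0)
#3 (1,1) H  (was 1)
#4 (0,2) E
#5 (3,0) H  (was 0)
#6 (2,2) E
#7 (2,2) H  (was 2)
#8 (3,2) C  (was 0)
#9 (2,1) C  (was 2)
#10 (4,2) E

COUNT = 2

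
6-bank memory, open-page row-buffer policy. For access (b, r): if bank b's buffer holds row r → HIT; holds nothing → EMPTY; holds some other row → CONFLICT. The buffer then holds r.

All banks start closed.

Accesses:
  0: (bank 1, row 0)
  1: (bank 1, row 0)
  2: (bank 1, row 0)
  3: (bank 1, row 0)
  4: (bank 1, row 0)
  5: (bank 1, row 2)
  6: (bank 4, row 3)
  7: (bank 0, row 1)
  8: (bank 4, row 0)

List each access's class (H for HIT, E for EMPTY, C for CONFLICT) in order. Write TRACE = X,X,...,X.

#0 (1,0) E
#1 (1,0) H  (was 0)
#2 (1,0) H  (was 0)
#3 (1,0) H  (was 0)
#4 (1,0) H  (was 0)
#5 (1,2) C  (was 0)
#6 (4,3) E
#7 (0,1) E
#8 (4,0) C  (was 3)

TRACE = E,H,H,H,H,C,E,E,C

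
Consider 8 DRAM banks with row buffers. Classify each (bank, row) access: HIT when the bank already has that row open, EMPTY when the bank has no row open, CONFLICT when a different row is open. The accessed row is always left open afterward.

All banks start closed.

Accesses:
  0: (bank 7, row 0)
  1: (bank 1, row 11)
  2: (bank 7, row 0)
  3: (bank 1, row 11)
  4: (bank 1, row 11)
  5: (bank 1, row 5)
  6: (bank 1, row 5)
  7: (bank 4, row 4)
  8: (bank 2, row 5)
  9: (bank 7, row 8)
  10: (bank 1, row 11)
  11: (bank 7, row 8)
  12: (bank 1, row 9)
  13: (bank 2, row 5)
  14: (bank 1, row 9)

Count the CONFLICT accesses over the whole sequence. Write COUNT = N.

COUNT = 4

#0 (7,0) E
#1 (1,11) E
#2 (7,0) H  (was 0)
#3 (1,11) H  (was 11)
#4 (1,11) H  (was 11)
#5 (1,5) C  (was 11)
#6 (1,5) H  (was 5)
#7 (4,4) E
#8 (2,5) E
#9 (7,8) C  (was 0)
#10 (1,11) C  (was 5)
#11 (7,8) H  (was 8)
#12 (1,9) C  (was 11)
#13 (2,5) H  (was 5)
#14 (1,9) H  (was 9)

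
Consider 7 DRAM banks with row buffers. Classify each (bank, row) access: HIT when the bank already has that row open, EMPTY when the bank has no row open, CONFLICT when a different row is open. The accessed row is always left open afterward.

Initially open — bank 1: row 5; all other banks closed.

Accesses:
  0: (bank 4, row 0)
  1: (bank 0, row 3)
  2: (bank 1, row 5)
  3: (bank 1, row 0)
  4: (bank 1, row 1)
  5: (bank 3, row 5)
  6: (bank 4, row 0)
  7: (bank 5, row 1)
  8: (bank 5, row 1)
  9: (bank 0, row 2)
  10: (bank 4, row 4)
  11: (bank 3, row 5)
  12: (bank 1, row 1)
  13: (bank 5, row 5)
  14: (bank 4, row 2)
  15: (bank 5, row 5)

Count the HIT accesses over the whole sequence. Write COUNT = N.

step 0: bank4 None->0 [EMPTY]
step 1: bank0 None->3 [EMPTY]
step 2: bank1 5->5 [HIT]
step 3: bank1 5->0 [CONFLICT]
step 4: bank1 0->1 [CONFLICT]
step 5: bank3 None->5 [EMPTY]
step 6: bank4 0->0 [HIT]
step 7: bank5 None->1 [EMPTY]
step 8: bank5 1->1 [HIT]
step 9: bank0 3->2 [CONFLICT]
step 10: bank4 0->4 [CONFLICT]
step 11: bank3 5->5 [HIT]
step 12: bank1 1->1 [HIT]
step 13: bank5 1->5 [CONFLICT]
step 14: bank4 4->2 [CONFLICT]
step 15: bank5 5->5 [HIT]

COUNT = 6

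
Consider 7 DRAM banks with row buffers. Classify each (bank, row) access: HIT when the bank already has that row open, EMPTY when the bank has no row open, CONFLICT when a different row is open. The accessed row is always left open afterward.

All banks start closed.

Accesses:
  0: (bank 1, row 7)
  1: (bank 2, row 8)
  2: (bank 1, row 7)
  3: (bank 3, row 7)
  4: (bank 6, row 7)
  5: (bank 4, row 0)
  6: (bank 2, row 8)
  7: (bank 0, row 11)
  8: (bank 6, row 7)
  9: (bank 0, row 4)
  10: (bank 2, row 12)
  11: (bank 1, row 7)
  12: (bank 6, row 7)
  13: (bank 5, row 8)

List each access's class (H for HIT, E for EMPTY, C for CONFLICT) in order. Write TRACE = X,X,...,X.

0: bank 1 row 7 — prev None → EMPTY
1: bank 2 row 8 — prev None → EMPTY
2: bank 1 row 7 — prev 7 → HIT
3: bank 3 row 7 — prev None → EMPTY
4: bank 6 row 7 — prev None → EMPTY
5: bank 4 row 0 — prev None → EMPTY
6: bank 2 row 8 — prev 8 → HIT
7: bank 0 row 11 — prev None → EMPTY
8: bank 6 row 7 — prev 7 → HIT
9: bank 0 row 4 — prev 11 → CONFLICT
10: bank 2 row 12 — prev 8 → CONFLICT
11: bank 1 row 7 — prev 7 → HIT
12: bank 6 row 7 — prev 7 → HIT
13: bank 5 row 8 — prev None → EMPTY

TRACE = E,E,H,E,E,E,H,E,H,C,C,H,H,E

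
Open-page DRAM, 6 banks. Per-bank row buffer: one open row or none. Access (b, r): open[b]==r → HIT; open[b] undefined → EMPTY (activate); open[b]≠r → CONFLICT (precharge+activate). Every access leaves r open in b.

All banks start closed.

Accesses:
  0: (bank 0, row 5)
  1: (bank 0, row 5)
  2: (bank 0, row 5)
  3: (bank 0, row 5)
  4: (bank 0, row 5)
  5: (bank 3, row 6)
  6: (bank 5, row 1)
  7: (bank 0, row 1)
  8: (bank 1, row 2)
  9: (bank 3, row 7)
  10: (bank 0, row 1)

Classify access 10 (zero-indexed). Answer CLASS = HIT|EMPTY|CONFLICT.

CLASS = HIT

step 0: bank0 None->5 [EMPTY]
step 1: bank0 5->5 [HIT]
step 2: bank0 5->5 [HIT]
step 3: bank0 5->5 [HIT]
step 4: bank0 5->5 [HIT]
step 5: bank3 None->6 [EMPTY]
step 6: bank5 None->1 [EMPTY]
step 7: bank0 5->1 [CONFLICT]
step 8: bank1 None->2 [EMPTY]
step 9: bank3 6->7 [CONFLICT]
step 10: bank0 1->1 [HIT]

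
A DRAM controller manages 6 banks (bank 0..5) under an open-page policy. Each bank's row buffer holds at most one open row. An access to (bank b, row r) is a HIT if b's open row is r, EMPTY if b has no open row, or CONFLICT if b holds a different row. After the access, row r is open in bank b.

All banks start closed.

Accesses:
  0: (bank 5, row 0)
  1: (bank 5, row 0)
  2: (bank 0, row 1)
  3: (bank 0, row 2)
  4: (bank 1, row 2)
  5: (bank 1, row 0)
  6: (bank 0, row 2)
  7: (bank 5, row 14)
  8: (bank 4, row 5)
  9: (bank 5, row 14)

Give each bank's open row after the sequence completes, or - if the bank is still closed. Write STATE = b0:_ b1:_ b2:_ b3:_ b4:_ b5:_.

  [0] b5 r0: no row ⇒ E
  [1] b5 r0: had r0 ⇒ H
  [2] b0 r1: no row ⇒ E
  [3] b0 r2: had r1 ⇒ C
  [4] b1 r2: no row ⇒ E
  [5] b1 r0: had r2 ⇒ C
  [6] b0 r2: had r2 ⇒ H
  [7] b5 r14: had r0 ⇒ C
  [8] b4 r5: no row ⇒ E
  [9] b5 r14: had r14 ⇒ H

STATE = b0:2 b1:0 b2:- b3:- b4:5 b5:14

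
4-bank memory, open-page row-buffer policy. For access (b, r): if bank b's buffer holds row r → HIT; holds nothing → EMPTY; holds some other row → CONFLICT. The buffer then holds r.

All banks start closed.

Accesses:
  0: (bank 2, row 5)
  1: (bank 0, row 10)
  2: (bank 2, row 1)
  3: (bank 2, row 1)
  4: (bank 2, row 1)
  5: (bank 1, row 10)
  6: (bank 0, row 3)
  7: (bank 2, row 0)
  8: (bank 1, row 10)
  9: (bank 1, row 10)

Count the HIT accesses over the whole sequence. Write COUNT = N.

step 0: bank2 None->5 [EMPTY]
step 1: bank0 None->10 [EMPTY]
step 2: bank2 5->1 [CONFLICT]
step 3: bank2 1->1 [HIT]
step 4: bank2 1->1 [HIT]
step 5: bank1 None->10 [EMPTY]
step 6: bank0 10->3 [CONFLICT]
step 7: bank2 1->0 [CONFLICT]
step 8: bank1 10->10 [HIT]
step 9: bank1 10->10 [HIT]

COUNT = 4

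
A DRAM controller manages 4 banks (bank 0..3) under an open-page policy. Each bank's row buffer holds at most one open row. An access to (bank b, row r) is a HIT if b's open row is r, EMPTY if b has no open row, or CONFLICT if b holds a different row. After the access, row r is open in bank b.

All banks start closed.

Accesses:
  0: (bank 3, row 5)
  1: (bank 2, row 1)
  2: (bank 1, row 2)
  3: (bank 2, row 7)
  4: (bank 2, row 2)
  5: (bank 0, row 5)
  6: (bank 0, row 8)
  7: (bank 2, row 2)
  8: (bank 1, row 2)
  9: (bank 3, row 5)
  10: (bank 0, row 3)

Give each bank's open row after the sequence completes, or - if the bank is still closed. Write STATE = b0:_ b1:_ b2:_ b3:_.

#0 (3,5) E
#1 (2,1) E
#2 (1,2) E
#3 (2,7) C  (was 1)
#4 (2,2) C  (was 7)
#5 (0,5) E
#6 (0,8) C  (was 5)
#7 (2,2) H  (was 2)
#8 (1,2) H  (was 2)
#9 (3,5) H  (was 5)
#10 (0,3) C  (was 8)

STATE = b0:3 b1:2 b2:2 b3:5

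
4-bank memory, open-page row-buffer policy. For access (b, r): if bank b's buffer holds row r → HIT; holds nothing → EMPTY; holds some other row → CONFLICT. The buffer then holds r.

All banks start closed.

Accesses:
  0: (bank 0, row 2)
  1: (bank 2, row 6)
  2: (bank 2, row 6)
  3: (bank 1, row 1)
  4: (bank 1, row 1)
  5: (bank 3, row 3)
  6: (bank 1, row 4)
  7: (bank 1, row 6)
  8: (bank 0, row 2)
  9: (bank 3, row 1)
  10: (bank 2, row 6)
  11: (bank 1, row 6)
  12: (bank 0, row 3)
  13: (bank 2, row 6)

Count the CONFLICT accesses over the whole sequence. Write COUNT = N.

0: bank 0 row 2 — prev None → EMPTY
1: bank 2 row 6 — prev None → EMPTY
2: bank 2 row 6 — prev 6 → HIT
3: bank 1 row 1 — prev None → EMPTY
4: bank 1 row 1 — prev 1 → HIT
5: bank 3 row 3 — prev None → EMPTY
6: bank 1 row 4 — prev 1 → CONFLICT
7: bank 1 row 6 — prev 4 → CONFLICT
8: bank 0 row 2 — prev 2 → HIT
9: bank 3 row 1 — prev 3 → CONFLICT
10: bank 2 row 6 — prev 6 → HIT
11: bank 1 row 6 — prev 6 → HIT
12: bank 0 row 3 — prev 2 → CONFLICT
13: bank 2 row 6 — prev 6 → HIT

COUNT = 4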